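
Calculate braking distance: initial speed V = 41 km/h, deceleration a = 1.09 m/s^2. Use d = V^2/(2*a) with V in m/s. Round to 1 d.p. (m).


Convert speed: V = 41 / 3.6 = 11.3889 m/s
V^2 = 129.7068
d = 129.7068 / (2 * 1.09)
d = 129.7068 / 2.18
d = 59.5 m

59.5


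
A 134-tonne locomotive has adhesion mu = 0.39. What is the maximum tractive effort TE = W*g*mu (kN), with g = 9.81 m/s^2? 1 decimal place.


TE_max = W * g * mu
TE_max = 134 * 9.81 * 0.39
TE_max = 1314.54 * 0.39
TE_max = 512.7 kN

512.7


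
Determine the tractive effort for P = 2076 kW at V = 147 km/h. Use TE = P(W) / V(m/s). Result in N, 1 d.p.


Convert: P = 2076 kW = 2076000 W
V = 147 / 3.6 = 40.8333 m/s
TE = 2076000 / 40.8333
TE = 50840.8 N

50840.8


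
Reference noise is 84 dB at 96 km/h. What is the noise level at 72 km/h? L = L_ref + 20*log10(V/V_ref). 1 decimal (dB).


V/V_ref = 72 / 96 = 0.75
log10(0.75) = -0.124939
20 * -0.124939 = -2.4988
L = 84 + -2.4988 = 81.5 dB

81.5


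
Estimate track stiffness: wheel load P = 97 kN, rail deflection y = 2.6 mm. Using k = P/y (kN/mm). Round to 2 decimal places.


Track stiffness k = P / y
k = 97 / 2.6
k = 37.31 kN/mm

37.31


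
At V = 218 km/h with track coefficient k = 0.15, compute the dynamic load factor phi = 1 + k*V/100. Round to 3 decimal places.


phi = 1 + k * V / 100
phi = 1 + 0.15 * 218 / 100
phi = 1 + 0.327
phi = 1.327

1.327


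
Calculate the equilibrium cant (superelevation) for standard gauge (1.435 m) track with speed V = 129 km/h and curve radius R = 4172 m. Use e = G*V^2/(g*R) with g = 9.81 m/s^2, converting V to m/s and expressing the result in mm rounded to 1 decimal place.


Convert speed: V = 129 / 3.6 = 35.8333 m/s
Apply formula: e = 1.435 * 35.8333^2 / (9.81 * 4172)
e = 1.435 * 1284.0278 / 40927.32
e = 0.045021 m = 45.0 mm

45.0


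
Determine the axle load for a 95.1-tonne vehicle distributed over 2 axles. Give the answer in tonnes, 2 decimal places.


Load per axle = total weight / number of axles
Load = 95.1 / 2
Load = 47.55 tonnes

47.55


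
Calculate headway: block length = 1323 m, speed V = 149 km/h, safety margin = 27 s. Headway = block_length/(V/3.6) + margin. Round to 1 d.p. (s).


V = 149 / 3.6 = 41.3889 m/s
Block traversal time = 1323 / 41.3889 = 31.9651 s
Headway = 31.9651 + 27
Headway = 59.0 s

59.0


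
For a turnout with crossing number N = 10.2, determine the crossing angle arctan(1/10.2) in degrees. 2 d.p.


1/N = 1/10.2 = 0.098039
angle = arctan(0.098039) = 0.097727 rad
angle = 0.097727 * 180/pi = 5.60 degrees

5.60


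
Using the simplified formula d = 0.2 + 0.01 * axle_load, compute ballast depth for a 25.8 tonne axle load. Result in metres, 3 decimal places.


d = 0.2 + 0.01 * 25.8
d = 0.2 + 0.258
d = 0.458 m

0.458


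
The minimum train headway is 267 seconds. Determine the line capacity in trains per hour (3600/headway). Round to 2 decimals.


Capacity = 3600 / headway
Capacity = 3600 / 267
Capacity = 13.48 trains/hour

13.48


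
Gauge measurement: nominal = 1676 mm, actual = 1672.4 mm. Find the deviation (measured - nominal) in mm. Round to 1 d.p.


Deviation = measured - nominal
Deviation = 1672.4 - 1676
Deviation = -3.6 mm

-3.6


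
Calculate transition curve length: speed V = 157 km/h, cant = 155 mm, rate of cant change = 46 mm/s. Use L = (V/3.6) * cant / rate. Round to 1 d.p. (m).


Convert speed: V = 157 / 3.6 = 43.6111 m/s
L = 43.6111 * 155 / 46
L = 6759.7222 / 46
L = 147.0 m

147.0


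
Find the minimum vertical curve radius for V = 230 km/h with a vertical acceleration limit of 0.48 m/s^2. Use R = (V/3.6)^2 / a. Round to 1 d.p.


Convert speed: V = 230 / 3.6 = 63.8889 m/s
V^2 = 4081.7901 m^2/s^2
R_v = 4081.7901 / 0.48
R_v = 8503.7 m

8503.7


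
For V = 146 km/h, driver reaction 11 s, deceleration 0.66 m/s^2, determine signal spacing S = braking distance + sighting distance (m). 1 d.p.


V = 146 / 3.6 = 40.5556 m/s
Braking distance = 40.5556^2 / (2*0.66) = 1246.0251 m
Sighting distance = 40.5556 * 11 = 446.1111 m
S = 1246.0251 + 446.1111 = 1692.1 m

1692.1


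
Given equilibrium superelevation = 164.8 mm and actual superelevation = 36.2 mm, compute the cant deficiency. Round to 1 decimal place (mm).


Cant deficiency = equilibrium cant - actual cant
CD = 164.8 - 36.2
CD = 128.6 mm

128.6


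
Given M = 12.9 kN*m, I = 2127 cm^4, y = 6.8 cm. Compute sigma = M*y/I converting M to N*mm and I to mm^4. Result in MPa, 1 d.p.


Convert units:
M = 12.9 kN*m = 12900000 N*mm
y = 6.8 cm = 68 mm
I = 2127 cm^4 = 21270000 mm^4
sigma = 12900000 * 68 / 21270000
sigma = 41.2 MPa

41.2


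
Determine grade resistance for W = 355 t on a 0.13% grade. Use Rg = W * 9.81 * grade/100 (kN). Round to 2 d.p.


Rg = W * 9.81 * grade / 100
Rg = 355 * 9.81 * 0.13 / 100
Rg = 3482.55 * 0.0013
Rg = 4.53 kN

4.53


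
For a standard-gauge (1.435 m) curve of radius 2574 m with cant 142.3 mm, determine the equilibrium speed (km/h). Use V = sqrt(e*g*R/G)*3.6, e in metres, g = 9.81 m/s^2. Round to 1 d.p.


Convert cant: e = 142.3 mm = 0.1423 m
V_ms = sqrt(0.1423 * 9.81 * 2574 / 1.435)
V_ms = sqrt(2503.978231) = 50.0398 m/s
V = 50.0398 * 3.6 = 180.1 km/h

180.1


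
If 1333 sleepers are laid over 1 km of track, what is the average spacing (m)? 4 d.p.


Spacing = 1000 m / number of sleepers
Spacing = 1000 / 1333
Spacing = 0.7502 m

0.7502


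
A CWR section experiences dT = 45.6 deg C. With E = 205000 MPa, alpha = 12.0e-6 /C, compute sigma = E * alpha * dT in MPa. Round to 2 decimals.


sigma = E * alpha * dT
sigma = 205000 * 12.0e-6 * 45.6
sigma = 2.46 * 45.6
sigma = 112.18 MPa

112.18


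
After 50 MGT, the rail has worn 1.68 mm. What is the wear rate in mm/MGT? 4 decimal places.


Wear rate = total wear / cumulative tonnage
Rate = 1.68 / 50
Rate = 0.0336 mm/MGT

0.0336


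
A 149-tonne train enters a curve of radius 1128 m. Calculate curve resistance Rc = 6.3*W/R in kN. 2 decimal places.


Rc = 6.3 * W / R
Rc = 6.3 * 149 / 1128
Rc = 938.7 / 1128
Rc = 0.83 kN

0.83


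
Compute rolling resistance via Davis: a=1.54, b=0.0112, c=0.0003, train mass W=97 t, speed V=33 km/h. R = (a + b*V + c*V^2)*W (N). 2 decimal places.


b*V = 0.0112 * 33 = 0.3696
c*V^2 = 0.0003 * 1089 = 0.3267
R_per_t = 1.54 + 0.3696 + 0.3267 = 2.2363 N/t
R_total = 2.2363 * 97 = 216.92 N

216.92


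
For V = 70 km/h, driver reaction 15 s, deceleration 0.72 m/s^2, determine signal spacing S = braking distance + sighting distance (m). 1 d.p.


V = 70 / 3.6 = 19.4444 m/s
Braking distance = 19.4444^2 / (2*0.72) = 262.56 m
Sighting distance = 19.4444 * 15 = 291.6667 m
S = 262.56 + 291.6667 = 554.2 m

554.2


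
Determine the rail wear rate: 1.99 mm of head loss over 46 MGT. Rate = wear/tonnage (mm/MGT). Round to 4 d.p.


Wear rate = total wear / cumulative tonnage
Rate = 1.99 / 46
Rate = 0.0433 mm/MGT

0.0433


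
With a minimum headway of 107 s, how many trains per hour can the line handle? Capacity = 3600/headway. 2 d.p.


Capacity = 3600 / headway
Capacity = 3600 / 107
Capacity = 33.64 trains/hour

33.64


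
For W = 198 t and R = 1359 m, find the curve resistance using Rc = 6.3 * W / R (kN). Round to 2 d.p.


Rc = 6.3 * W / R
Rc = 6.3 * 198 / 1359
Rc = 1247.4 / 1359
Rc = 0.92 kN

0.92


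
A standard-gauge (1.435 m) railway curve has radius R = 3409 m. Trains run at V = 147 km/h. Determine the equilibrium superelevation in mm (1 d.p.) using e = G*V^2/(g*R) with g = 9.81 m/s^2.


Convert speed: V = 147 / 3.6 = 40.8333 m/s
Apply formula: e = 1.435 * 40.8333^2 / (9.81 * 3409)
e = 1.435 * 1667.3611 / 33442.29
e = 0.071546 m = 71.5 mm

71.5


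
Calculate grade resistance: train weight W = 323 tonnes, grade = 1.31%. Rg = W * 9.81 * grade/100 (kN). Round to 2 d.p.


Rg = W * 9.81 * grade / 100
Rg = 323 * 9.81 * 1.31 / 100
Rg = 3168.63 * 0.0131
Rg = 41.51 kN

41.51


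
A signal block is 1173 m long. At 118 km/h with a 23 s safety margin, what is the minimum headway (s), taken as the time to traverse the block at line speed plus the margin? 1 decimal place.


V = 118 / 3.6 = 32.7778 m/s
Block traversal time = 1173 / 32.7778 = 35.7864 s
Headway = 35.7864 + 23
Headway = 58.8 s

58.8


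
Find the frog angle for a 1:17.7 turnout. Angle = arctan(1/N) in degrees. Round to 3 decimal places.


1/N = 1/17.7 = 0.056497
angle = arctan(0.056497) = 0.056437 rad
angle = 0.056437 * 180/pi = 3.234 degrees

3.234


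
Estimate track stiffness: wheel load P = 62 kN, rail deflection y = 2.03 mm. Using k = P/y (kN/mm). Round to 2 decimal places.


Track stiffness k = P / y
k = 62 / 2.03
k = 30.54 kN/mm

30.54


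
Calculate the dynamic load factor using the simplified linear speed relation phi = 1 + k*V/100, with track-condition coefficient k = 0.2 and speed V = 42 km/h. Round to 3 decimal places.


phi = 1 + k * V / 100
phi = 1 + 0.2 * 42 / 100
phi = 1 + 0.084
phi = 1.084

1.084


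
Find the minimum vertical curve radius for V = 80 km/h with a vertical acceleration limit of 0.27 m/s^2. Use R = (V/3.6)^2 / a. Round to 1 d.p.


Convert speed: V = 80 / 3.6 = 22.2222 m/s
V^2 = 493.8272 m^2/s^2
R_v = 493.8272 / 0.27
R_v = 1829.0 m

1829.0


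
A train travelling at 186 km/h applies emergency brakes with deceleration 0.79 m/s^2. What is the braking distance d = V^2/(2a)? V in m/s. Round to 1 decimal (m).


Convert speed: V = 186 / 3.6 = 51.6667 m/s
V^2 = 2669.4444
d = 2669.4444 / (2 * 0.79)
d = 2669.4444 / 1.58
d = 1689.5 m

1689.5


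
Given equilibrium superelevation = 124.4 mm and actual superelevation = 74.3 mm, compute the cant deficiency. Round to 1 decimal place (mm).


Cant deficiency = equilibrium cant - actual cant
CD = 124.4 - 74.3
CD = 50.1 mm

50.1


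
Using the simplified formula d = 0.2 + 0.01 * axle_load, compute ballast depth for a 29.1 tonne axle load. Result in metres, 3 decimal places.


d = 0.2 + 0.01 * 29.1
d = 0.2 + 0.291
d = 0.491 m

0.491


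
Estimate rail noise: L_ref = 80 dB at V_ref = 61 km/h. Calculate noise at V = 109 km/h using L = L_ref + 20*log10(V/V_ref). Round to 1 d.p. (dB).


V/V_ref = 109 / 61 = 1.786885
log10(1.786885) = 0.252097
20 * 0.252097 = 5.0419
L = 80 + 5.0419 = 85.0 dB

85.0


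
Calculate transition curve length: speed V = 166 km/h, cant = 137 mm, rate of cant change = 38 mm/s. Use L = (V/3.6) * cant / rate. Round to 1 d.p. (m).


Convert speed: V = 166 / 3.6 = 46.1111 m/s
L = 46.1111 * 137 / 38
L = 6317.2222 / 38
L = 166.2 m

166.2


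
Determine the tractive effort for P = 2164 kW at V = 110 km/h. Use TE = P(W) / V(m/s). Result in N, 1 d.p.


Convert: P = 2164 kW = 2164000 W
V = 110 / 3.6 = 30.5556 m/s
TE = 2164000 / 30.5556
TE = 70821.8 N

70821.8


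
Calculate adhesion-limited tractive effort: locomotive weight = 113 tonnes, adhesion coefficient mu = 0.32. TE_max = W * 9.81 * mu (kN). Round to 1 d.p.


TE_max = W * g * mu
TE_max = 113 * 9.81 * 0.32
TE_max = 1108.53 * 0.32
TE_max = 354.7 kN

354.7


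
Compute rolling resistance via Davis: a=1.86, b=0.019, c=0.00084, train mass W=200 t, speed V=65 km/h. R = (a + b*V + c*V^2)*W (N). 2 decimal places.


b*V = 0.019 * 65 = 1.235
c*V^2 = 0.00084 * 4225 = 3.549
R_per_t = 1.86 + 1.235 + 3.549 = 6.644 N/t
R_total = 6.644 * 200 = 1328.80 N

1328.80


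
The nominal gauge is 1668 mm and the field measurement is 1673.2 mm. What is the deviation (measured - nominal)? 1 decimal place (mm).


Deviation = measured - nominal
Deviation = 1673.2 - 1668
Deviation = 5.2 mm

5.2


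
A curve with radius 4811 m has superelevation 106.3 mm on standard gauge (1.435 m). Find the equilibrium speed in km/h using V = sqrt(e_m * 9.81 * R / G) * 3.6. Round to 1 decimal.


Convert cant: e = 106.3 mm = 0.1063 m
V_ms = sqrt(0.1063 * 9.81 * 4811 / 1.435)
V_ms = sqrt(3496.115145) = 59.128 m/s
V = 59.128 * 3.6 = 212.9 km/h

212.9


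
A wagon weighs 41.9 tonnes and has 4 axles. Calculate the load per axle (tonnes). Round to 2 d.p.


Load per axle = total weight / number of axles
Load = 41.9 / 4
Load = 10.48 tonnes

10.48


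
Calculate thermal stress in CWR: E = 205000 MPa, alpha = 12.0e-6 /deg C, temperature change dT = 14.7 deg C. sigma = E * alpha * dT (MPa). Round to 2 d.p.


sigma = E * alpha * dT
sigma = 205000 * 12.0e-6 * 14.7
sigma = 2.46 * 14.7
sigma = 36.16 MPa

36.16


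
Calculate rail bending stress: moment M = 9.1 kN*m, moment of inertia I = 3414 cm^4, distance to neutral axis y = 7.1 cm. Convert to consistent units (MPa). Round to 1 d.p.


Convert units:
M = 9.1 kN*m = 9100000 N*mm
y = 7.1 cm = 71 mm
I = 3414 cm^4 = 34140000 mm^4
sigma = 9100000 * 71 / 34140000
sigma = 18.9 MPa

18.9


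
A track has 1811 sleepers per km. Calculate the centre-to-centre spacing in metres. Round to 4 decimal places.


Spacing = 1000 m / number of sleepers
Spacing = 1000 / 1811
Spacing = 0.5522 m

0.5522


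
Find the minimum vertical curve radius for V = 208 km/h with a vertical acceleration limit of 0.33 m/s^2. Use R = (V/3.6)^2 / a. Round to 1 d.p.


Convert speed: V = 208 / 3.6 = 57.7778 m/s
V^2 = 3338.2716 m^2/s^2
R_v = 3338.2716 / 0.33
R_v = 10116.0 m

10116.0


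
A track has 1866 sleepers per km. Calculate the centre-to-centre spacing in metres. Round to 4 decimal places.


Spacing = 1000 m / number of sleepers
Spacing = 1000 / 1866
Spacing = 0.5359 m

0.5359


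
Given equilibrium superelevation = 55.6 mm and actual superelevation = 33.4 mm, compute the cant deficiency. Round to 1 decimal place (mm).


Cant deficiency = equilibrium cant - actual cant
CD = 55.6 - 33.4
CD = 22.2 mm

22.2


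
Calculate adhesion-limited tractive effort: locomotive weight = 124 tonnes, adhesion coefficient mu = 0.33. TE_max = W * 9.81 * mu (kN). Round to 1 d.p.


TE_max = W * g * mu
TE_max = 124 * 9.81 * 0.33
TE_max = 1216.44 * 0.33
TE_max = 401.4 kN

401.4


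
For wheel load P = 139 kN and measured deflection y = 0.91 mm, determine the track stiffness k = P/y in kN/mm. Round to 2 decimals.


Track stiffness k = P / y
k = 139 / 0.91
k = 152.75 kN/mm

152.75


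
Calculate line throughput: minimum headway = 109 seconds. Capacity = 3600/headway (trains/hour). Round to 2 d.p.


Capacity = 3600 / headway
Capacity = 3600 / 109
Capacity = 33.03 trains/hour

33.03


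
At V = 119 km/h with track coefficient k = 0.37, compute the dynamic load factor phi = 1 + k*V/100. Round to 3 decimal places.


phi = 1 + k * V / 100
phi = 1 + 0.37 * 119 / 100
phi = 1 + 0.4403
phi = 1.440

1.440


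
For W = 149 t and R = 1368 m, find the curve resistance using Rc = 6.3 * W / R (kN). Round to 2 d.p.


Rc = 6.3 * W / R
Rc = 6.3 * 149 / 1368
Rc = 938.7 / 1368
Rc = 0.69 kN

0.69


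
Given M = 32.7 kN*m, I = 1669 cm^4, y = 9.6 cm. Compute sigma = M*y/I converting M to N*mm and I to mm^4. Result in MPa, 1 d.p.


Convert units:
M = 32.7 kN*m = 32700000 N*mm
y = 9.6 cm = 96 mm
I = 1669 cm^4 = 16690000 mm^4
sigma = 32700000 * 96 / 16690000
sigma = 188.1 MPa

188.1


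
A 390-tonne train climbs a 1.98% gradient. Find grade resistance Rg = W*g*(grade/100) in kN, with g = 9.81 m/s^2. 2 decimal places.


Rg = W * 9.81 * grade / 100
Rg = 390 * 9.81 * 1.98 / 100
Rg = 3825.9 * 0.0198
Rg = 75.75 kN

75.75


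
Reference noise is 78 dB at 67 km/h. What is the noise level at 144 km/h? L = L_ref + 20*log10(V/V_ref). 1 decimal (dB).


V/V_ref = 144 / 67 = 2.149254
log10(2.149254) = 0.332288
20 * 0.332288 = 6.6458
L = 78 + 6.6458 = 84.6 dB

84.6


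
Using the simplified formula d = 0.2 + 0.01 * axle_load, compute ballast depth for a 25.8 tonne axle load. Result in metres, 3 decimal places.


d = 0.2 + 0.01 * 25.8
d = 0.2 + 0.258
d = 0.458 m

0.458


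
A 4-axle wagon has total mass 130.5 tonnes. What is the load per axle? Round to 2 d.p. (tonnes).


Load per axle = total weight / number of axles
Load = 130.5 / 4
Load = 32.63 tonnes

32.63


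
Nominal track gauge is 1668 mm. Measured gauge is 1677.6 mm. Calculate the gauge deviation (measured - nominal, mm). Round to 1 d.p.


Deviation = measured - nominal
Deviation = 1677.6 - 1668
Deviation = 9.6 mm

9.6


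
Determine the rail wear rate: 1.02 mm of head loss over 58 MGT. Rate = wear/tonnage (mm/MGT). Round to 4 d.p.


Wear rate = total wear / cumulative tonnage
Rate = 1.02 / 58
Rate = 0.0176 mm/MGT

0.0176


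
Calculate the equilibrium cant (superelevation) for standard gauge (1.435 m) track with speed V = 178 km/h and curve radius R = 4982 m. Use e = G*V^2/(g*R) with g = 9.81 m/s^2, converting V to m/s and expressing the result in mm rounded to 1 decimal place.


Convert speed: V = 178 / 3.6 = 49.4444 m/s
Apply formula: e = 1.435 * 49.4444^2 / (9.81 * 4982)
e = 1.435 * 2444.7531 / 48873.42
e = 0.071782 m = 71.8 mm

71.8


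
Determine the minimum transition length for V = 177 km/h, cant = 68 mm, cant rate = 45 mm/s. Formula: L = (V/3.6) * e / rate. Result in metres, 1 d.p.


Convert speed: V = 177 / 3.6 = 49.1667 m/s
L = 49.1667 * 68 / 45
L = 3343.3333 / 45
L = 74.3 m

74.3


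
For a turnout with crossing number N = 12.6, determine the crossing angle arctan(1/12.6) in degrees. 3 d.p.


1/N = 1/12.6 = 0.079365
angle = arctan(0.079365) = 0.079199 rad
angle = 0.079199 * 180/pi = 4.538 degrees

4.538


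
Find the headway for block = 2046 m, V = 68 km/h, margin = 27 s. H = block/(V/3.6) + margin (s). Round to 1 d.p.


V = 68 / 3.6 = 18.8889 m/s
Block traversal time = 2046 / 18.8889 = 108.3176 s
Headway = 108.3176 + 27
Headway = 135.3 s

135.3


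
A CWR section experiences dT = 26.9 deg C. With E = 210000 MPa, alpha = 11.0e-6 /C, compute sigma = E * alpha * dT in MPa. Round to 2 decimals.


sigma = E * alpha * dT
sigma = 210000 * 11.0e-6 * 26.9
sigma = 2.31 * 26.9
sigma = 62.14 MPa

62.14


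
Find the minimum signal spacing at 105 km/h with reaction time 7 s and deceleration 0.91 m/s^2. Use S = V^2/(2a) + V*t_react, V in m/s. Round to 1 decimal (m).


V = 105 / 3.6 = 29.1667 m/s
Braking distance = 29.1667^2 / (2*0.91) = 467.4145 m
Sighting distance = 29.1667 * 7 = 204.1667 m
S = 467.4145 + 204.1667 = 671.6 m

671.6


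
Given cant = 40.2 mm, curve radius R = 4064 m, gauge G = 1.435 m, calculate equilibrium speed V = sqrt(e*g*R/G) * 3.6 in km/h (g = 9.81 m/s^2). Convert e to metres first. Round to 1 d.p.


Convert cant: e = 40.2 mm = 0.0402 m
V_ms = sqrt(0.0402 * 9.81 * 4064 / 1.435)
V_ms = sqrt(1116.855169) = 33.4194 m/s
V = 33.4194 * 3.6 = 120.3 km/h

120.3


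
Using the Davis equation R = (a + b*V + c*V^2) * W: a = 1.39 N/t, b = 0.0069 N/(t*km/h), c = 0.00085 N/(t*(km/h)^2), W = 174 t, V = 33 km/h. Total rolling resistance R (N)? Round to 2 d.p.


b*V = 0.0069 * 33 = 0.2277
c*V^2 = 0.00085 * 1089 = 0.92565
R_per_t = 1.39 + 0.2277 + 0.92565 = 2.54335 N/t
R_total = 2.54335 * 174 = 442.54 N

442.54


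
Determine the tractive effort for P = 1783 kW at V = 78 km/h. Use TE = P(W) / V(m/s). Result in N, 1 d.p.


Convert: P = 1783 kW = 1783000 W
V = 78 / 3.6 = 21.6667 m/s
TE = 1783000 / 21.6667
TE = 82292.3 N

82292.3


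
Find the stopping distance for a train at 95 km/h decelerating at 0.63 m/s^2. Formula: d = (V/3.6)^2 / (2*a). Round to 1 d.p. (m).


Convert speed: V = 95 / 3.6 = 26.3889 m/s
V^2 = 696.3735
d = 696.3735 / (2 * 0.63)
d = 696.3735 / 1.26
d = 552.7 m

552.7


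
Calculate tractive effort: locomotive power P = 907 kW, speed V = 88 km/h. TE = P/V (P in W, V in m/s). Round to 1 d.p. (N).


Convert: P = 907 kW = 907000 W
V = 88 / 3.6 = 24.4444 m/s
TE = 907000 / 24.4444
TE = 37104.5 N

37104.5


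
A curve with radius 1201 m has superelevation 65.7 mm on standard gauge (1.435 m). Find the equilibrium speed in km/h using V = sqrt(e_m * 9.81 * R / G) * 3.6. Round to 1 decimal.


Convert cant: e = 65.7 mm = 0.0657 m
V_ms = sqrt(0.0657 * 9.81 * 1201 / 1.435)
V_ms = sqrt(539.418061) = 23.2254 m/s
V = 23.2254 * 3.6 = 83.6 km/h

83.6


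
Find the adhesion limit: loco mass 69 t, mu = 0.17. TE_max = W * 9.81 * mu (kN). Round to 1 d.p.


TE_max = W * g * mu
TE_max = 69 * 9.81 * 0.17
TE_max = 676.89 * 0.17
TE_max = 115.1 kN

115.1


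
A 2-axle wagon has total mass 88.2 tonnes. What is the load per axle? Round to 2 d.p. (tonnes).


Load per axle = total weight / number of axles
Load = 88.2 / 2
Load = 44.10 tonnes

44.10


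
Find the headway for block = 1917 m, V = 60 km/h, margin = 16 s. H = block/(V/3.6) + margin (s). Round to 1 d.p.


V = 60 / 3.6 = 16.6667 m/s
Block traversal time = 1917 / 16.6667 = 115.02 s
Headway = 115.02 + 16
Headway = 131.0 s

131.0


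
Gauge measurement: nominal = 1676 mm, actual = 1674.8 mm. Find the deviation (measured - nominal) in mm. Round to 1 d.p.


Deviation = measured - nominal
Deviation = 1674.8 - 1676
Deviation = -1.2 mm

-1.2


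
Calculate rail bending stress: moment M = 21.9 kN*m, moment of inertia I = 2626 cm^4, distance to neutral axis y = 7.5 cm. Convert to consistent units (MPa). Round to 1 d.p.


Convert units:
M = 21.9 kN*m = 21900000 N*mm
y = 7.5 cm = 75 mm
I = 2626 cm^4 = 26260000 mm^4
sigma = 21900000 * 75 / 26260000
sigma = 62.5 MPa

62.5


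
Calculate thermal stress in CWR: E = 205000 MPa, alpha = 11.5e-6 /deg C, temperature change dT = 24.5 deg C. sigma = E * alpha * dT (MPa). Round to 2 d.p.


sigma = E * alpha * dT
sigma = 205000 * 11.5e-6 * 24.5
sigma = 2.3575 * 24.5
sigma = 57.76 MPa

57.76


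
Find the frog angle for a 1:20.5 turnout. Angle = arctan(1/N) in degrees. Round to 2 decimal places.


1/N = 1/20.5 = 0.04878
angle = arctan(0.04878) = 0.048742 rad
angle = 0.048742 * 180/pi = 2.79 degrees

2.79


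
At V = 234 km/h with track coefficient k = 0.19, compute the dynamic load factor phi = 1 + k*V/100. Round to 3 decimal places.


phi = 1 + k * V / 100
phi = 1 + 0.19 * 234 / 100
phi = 1 + 0.4446
phi = 1.445

1.445


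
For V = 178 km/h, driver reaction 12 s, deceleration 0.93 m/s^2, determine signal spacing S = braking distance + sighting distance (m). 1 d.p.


V = 178 / 3.6 = 49.4444 m/s
Braking distance = 49.4444^2 / (2*0.93) = 1314.3834 m
Sighting distance = 49.4444 * 12 = 593.3333 m
S = 1314.3834 + 593.3333 = 1907.7 m

1907.7


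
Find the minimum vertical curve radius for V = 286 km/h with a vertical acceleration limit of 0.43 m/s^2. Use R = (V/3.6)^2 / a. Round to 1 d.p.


Convert speed: V = 286 / 3.6 = 79.4444 m/s
V^2 = 6311.4198 m^2/s^2
R_v = 6311.4198 / 0.43
R_v = 14677.7 m

14677.7


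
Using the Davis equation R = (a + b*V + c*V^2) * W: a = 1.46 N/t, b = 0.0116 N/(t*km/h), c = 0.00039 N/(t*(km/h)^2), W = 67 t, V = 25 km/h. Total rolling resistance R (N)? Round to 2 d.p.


b*V = 0.0116 * 25 = 0.29
c*V^2 = 0.00039 * 625 = 0.24375
R_per_t = 1.46 + 0.29 + 0.24375 = 1.99375 N/t
R_total = 1.99375 * 67 = 133.58 N

133.58


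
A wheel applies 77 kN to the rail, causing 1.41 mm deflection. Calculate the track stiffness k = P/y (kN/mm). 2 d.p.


Track stiffness k = P / y
k = 77 / 1.41
k = 54.61 kN/mm

54.61


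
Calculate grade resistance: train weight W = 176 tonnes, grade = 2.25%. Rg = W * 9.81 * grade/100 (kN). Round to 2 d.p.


Rg = W * 9.81 * grade / 100
Rg = 176 * 9.81 * 2.25 / 100
Rg = 1726.56 * 0.0225
Rg = 38.85 kN

38.85


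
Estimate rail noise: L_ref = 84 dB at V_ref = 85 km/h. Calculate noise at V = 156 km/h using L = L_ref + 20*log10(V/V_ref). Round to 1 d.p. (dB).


V/V_ref = 156 / 85 = 1.835294
log10(1.835294) = 0.263706
20 * 0.263706 = 5.2741
L = 84 + 5.2741 = 89.3 dB

89.3


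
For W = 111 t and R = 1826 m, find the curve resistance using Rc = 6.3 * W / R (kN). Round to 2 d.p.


Rc = 6.3 * W / R
Rc = 6.3 * 111 / 1826
Rc = 699.3 / 1826
Rc = 0.38 kN

0.38


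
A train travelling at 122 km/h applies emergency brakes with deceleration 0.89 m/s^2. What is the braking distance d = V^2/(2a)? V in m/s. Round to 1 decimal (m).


Convert speed: V = 122 / 3.6 = 33.8889 m/s
V^2 = 1148.4568
d = 1148.4568 / (2 * 0.89)
d = 1148.4568 / 1.78
d = 645.2 m

645.2


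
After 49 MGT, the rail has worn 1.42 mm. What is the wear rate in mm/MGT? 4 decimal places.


Wear rate = total wear / cumulative tonnage
Rate = 1.42 / 49
Rate = 0.0290 mm/MGT

0.0290


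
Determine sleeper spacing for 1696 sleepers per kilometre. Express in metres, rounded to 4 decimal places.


Spacing = 1000 m / number of sleepers
Spacing = 1000 / 1696
Spacing = 0.5896 m

0.5896


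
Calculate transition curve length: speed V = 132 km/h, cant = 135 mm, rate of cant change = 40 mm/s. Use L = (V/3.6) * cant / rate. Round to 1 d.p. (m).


Convert speed: V = 132 / 3.6 = 36.6667 m/s
L = 36.6667 * 135 / 40
L = 4950.0 / 40
L = 123.8 m

123.8


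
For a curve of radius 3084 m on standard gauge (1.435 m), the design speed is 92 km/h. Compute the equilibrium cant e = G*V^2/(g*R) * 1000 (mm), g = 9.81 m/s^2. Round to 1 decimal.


Convert speed: V = 92 / 3.6 = 25.5556 m/s
Apply formula: e = 1.435 * 25.5556^2 / (9.81 * 3084)
e = 1.435 * 653.0864 / 30254.04
e = 0.030977 m = 31.0 mm

31.0


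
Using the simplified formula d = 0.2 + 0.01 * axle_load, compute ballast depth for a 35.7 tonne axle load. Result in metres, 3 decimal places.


d = 0.2 + 0.01 * 35.7
d = 0.2 + 0.357
d = 0.557 m

0.557


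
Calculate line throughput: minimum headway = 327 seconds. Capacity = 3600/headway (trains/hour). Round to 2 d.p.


Capacity = 3600 / headway
Capacity = 3600 / 327
Capacity = 11.01 trains/hour

11.01


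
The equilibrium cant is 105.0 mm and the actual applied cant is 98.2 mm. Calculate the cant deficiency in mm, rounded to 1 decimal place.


Cant deficiency = equilibrium cant - actual cant
CD = 105.0 - 98.2
CD = 6.8 mm

6.8


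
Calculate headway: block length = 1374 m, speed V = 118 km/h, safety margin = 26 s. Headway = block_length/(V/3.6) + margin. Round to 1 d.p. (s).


V = 118 / 3.6 = 32.7778 m/s
Block traversal time = 1374 / 32.7778 = 41.9186 s
Headway = 41.9186 + 26
Headway = 67.9 s

67.9


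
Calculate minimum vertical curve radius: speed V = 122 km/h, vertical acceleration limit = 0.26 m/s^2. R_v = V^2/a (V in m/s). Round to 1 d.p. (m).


Convert speed: V = 122 / 3.6 = 33.8889 m/s
V^2 = 1148.4568 m^2/s^2
R_v = 1148.4568 / 0.26
R_v = 4417.1 m

4417.1


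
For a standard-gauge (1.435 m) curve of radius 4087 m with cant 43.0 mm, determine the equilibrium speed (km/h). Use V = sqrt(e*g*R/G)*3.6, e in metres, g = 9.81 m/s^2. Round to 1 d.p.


Convert cant: e = 43.0 mm = 0.0430 m
V_ms = sqrt(0.0430 * 9.81 * 4087 / 1.435)
V_ms = sqrt(1201.407115) = 34.6613 m/s
V = 34.6613 * 3.6 = 124.8 km/h

124.8


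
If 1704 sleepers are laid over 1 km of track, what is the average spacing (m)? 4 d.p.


Spacing = 1000 m / number of sleepers
Spacing = 1000 / 1704
Spacing = 0.5869 m

0.5869


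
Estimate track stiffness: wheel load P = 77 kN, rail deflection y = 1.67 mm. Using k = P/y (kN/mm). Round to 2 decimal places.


Track stiffness k = P / y
k = 77 / 1.67
k = 46.11 kN/mm

46.11


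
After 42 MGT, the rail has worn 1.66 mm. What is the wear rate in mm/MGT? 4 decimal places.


Wear rate = total wear / cumulative tonnage
Rate = 1.66 / 42
Rate = 0.0395 mm/MGT

0.0395


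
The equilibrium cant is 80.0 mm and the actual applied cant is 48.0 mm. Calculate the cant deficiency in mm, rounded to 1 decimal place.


Cant deficiency = equilibrium cant - actual cant
CD = 80.0 - 48.0
CD = 32.0 mm

32.0


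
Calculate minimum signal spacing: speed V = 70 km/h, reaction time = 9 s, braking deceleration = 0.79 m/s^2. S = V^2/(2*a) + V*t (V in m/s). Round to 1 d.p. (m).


V = 70 / 3.6 = 19.4444 m/s
Braking distance = 19.4444^2 / (2*0.79) = 239.2952 m
Sighting distance = 19.4444 * 9 = 175.0 m
S = 239.2952 + 175.0 = 414.3 m

414.3


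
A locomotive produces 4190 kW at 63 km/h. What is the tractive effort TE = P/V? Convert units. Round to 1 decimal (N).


Convert: P = 4190 kW = 4190000 W
V = 63 / 3.6 = 17.5 m/s
TE = 4190000 / 17.5
TE = 239428.6 N

239428.6


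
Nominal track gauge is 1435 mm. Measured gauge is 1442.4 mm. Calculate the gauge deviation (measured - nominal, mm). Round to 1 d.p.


Deviation = measured - nominal
Deviation = 1442.4 - 1435
Deviation = 7.4 mm

7.4


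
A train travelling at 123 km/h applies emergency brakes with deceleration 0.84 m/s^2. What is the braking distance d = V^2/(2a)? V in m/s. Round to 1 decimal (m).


Convert speed: V = 123 / 3.6 = 34.1667 m/s
V^2 = 1167.3611
d = 1167.3611 / (2 * 0.84)
d = 1167.3611 / 1.68
d = 694.9 m

694.9


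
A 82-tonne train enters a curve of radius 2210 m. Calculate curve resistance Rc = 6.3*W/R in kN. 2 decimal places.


Rc = 6.3 * W / R
Rc = 6.3 * 82 / 2210
Rc = 516.6 / 2210
Rc = 0.23 kN

0.23


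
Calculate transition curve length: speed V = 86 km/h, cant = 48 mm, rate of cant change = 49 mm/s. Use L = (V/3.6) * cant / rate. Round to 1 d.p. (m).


Convert speed: V = 86 / 3.6 = 23.8889 m/s
L = 23.8889 * 48 / 49
L = 1146.6667 / 49
L = 23.4 m

23.4


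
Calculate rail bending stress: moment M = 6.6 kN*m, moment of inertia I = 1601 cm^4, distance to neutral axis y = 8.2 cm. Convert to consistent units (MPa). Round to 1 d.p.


Convert units:
M = 6.6 kN*m = 6600000 N*mm
y = 8.2 cm = 82 mm
I = 1601 cm^4 = 16010000 mm^4
sigma = 6600000 * 82 / 16010000
sigma = 33.8 MPa

33.8


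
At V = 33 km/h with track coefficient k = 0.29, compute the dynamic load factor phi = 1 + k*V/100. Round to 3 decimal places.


phi = 1 + k * V / 100
phi = 1 + 0.29 * 33 / 100
phi = 1 + 0.0957
phi = 1.096

1.096


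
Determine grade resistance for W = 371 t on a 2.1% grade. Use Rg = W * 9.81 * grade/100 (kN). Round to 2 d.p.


Rg = W * 9.81 * grade / 100
Rg = 371 * 9.81 * 2.1 / 100
Rg = 3639.51 * 0.021
Rg = 76.43 kN

76.43


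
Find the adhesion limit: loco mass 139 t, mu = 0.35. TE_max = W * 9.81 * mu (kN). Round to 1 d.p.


TE_max = W * g * mu
TE_max = 139 * 9.81 * 0.35
TE_max = 1363.59 * 0.35
TE_max = 477.3 kN

477.3


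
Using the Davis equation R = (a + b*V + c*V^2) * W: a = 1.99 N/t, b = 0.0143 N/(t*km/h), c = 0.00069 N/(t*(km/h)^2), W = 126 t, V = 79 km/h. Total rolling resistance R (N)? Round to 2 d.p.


b*V = 0.0143 * 79 = 1.1297
c*V^2 = 0.00069 * 6241 = 4.30629
R_per_t = 1.99 + 1.1297 + 4.30629 = 7.42599 N/t
R_total = 7.42599 * 126 = 935.67 N

935.67


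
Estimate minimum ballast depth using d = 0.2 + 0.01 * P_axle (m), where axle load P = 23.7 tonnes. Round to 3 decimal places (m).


d = 0.2 + 0.01 * 23.7
d = 0.2 + 0.237
d = 0.437 m

0.437


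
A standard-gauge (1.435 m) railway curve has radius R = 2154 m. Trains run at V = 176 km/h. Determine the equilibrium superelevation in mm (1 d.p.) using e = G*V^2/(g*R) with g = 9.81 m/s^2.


Convert speed: V = 176 / 3.6 = 48.8889 m/s
Apply formula: e = 1.435 * 48.8889^2 / (9.81 * 2154)
e = 1.435 * 2390.1235 / 21130.74
e = 0.162315 m = 162.3 mm

162.3


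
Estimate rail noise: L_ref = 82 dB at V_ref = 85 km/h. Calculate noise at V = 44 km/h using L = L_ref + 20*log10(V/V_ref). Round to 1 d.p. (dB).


V/V_ref = 44 / 85 = 0.517647
log10(0.517647) = -0.285966
20 * -0.285966 = -5.7193
L = 82 + -5.7193 = 76.3 dB

76.3


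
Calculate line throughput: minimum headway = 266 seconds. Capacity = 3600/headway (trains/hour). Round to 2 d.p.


Capacity = 3600 / headway
Capacity = 3600 / 266
Capacity = 13.53 trains/hour

13.53


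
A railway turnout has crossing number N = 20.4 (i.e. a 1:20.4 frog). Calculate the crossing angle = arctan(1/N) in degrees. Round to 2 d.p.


1/N = 1/20.4 = 0.04902
angle = arctan(0.04902) = 0.04898 rad
angle = 0.04898 * 180/pi = 2.81 degrees

2.81


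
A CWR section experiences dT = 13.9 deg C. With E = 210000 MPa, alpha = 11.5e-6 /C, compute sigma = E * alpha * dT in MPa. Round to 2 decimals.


sigma = E * alpha * dT
sigma = 210000 * 11.5e-6 * 13.9
sigma = 2.415 * 13.9
sigma = 33.57 MPa

33.57


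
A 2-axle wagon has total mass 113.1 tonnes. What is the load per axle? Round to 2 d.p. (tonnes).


Load per axle = total weight / number of axles
Load = 113.1 / 2
Load = 56.55 tonnes

56.55


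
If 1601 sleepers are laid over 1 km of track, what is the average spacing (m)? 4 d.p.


Spacing = 1000 m / number of sleepers
Spacing = 1000 / 1601
Spacing = 0.6246 m

0.6246


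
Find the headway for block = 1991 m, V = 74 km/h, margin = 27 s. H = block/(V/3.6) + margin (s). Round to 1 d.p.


V = 74 / 3.6 = 20.5556 m/s
Block traversal time = 1991 / 20.5556 = 96.8595 s
Headway = 96.8595 + 27
Headway = 123.9 s

123.9


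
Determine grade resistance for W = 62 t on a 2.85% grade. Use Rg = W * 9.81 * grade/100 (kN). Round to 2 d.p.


Rg = W * 9.81 * grade / 100
Rg = 62 * 9.81 * 2.85 / 100
Rg = 608.22 * 0.0285
Rg = 17.33 kN

17.33


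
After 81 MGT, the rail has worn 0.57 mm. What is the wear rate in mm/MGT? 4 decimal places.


Wear rate = total wear / cumulative tonnage
Rate = 0.57 / 81
Rate = 0.0070 mm/MGT

0.0070


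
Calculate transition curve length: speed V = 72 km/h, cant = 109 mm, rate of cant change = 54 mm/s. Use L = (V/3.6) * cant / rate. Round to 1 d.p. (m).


Convert speed: V = 72 / 3.6 = 20.0 m/s
L = 20.0 * 109 / 54
L = 2180.0 / 54
L = 40.4 m

40.4


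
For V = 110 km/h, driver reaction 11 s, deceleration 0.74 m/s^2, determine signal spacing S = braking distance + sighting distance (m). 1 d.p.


V = 110 / 3.6 = 30.5556 m/s
Braking distance = 30.5556^2 / (2*0.74) = 630.8392 m
Sighting distance = 30.5556 * 11 = 336.1111 m
S = 630.8392 + 336.1111 = 967.0 m

967.0


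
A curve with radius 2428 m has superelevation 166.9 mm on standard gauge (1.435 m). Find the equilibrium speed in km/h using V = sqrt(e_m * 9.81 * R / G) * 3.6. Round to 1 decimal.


Convert cant: e = 166.9 mm = 0.1669 m
V_ms = sqrt(0.1669 * 9.81 * 2428 / 1.435)
V_ms = sqrt(2770.270169) = 52.6334 m/s
V = 52.6334 * 3.6 = 189.5 km/h

189.5


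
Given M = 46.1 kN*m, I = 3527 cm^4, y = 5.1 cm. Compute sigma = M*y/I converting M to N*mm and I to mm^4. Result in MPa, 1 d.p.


Convert units:
M = 46.1 kN*m = 46100000 N*mm
y = 5.1 cm = 51 mm
I = 3527 cm^4 = 35270000 mm^4
sigma = 46100000 * 51 / 35270000
sigma = 66.7 MPa

66.7


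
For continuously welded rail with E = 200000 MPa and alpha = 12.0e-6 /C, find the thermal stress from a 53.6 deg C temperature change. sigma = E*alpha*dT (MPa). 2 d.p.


sigma = E * alpha * dT
sigma = 200000 * 12.0e-6 * 53.6
sigma = 2.4 * 53.6
sigma = 128.64 MPa

128.64


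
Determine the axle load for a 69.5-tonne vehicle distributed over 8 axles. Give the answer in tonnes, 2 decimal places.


Load per axle = total weight / number of axles
Load = 69.5 / 8
Load = 8.69 tonnes

8.69


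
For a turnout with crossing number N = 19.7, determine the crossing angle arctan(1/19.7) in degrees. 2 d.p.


1/N = 1/19.7 = 0.050761
angle = arctan(0.050761) = 0.050718 rad
angle = 0.050718 * 180/pi = 2.91 degrees

2.91


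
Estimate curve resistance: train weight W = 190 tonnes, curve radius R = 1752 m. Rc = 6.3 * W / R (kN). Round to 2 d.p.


Rc = 6.3 * W / R
Rc = 6.3 * 190 / 1752
Rc = 1197.0 / 1752
Rc = 0.68 kN

0.68


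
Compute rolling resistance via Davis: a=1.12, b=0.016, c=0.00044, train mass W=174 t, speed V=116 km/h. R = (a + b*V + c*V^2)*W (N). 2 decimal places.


b*V = 0.016 * 116 = 1.856
c*V^2 = 0.00044 * 13456 = 5.92064
R_per_t = 1.12 + 1.856 + 5.92064 = 8.89664 N/t
R_total = 8.89664 * 174 = 1548.02 N

1548.02


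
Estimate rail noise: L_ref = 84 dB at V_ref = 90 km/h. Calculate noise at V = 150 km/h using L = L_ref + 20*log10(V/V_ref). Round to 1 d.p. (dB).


V/V_ref = 150 / 90 = 1.666667
log10(1.666667) = 0.221849
20 * 0.221849 = 4.437
L = 84 + 4.437 = 88.4 dB

88.4


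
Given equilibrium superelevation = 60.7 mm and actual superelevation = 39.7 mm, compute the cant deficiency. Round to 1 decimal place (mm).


Cant deficiency = equilibrium cant - actual cant
CD = 60.7 - 39.7
CD = 21.0 mm

21.0


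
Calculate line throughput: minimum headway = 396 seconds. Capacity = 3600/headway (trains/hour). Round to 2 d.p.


Capacity = 3600 / headway
Capacity = 3600 / 396
Capacity = 9.09 trains/hour

9.09


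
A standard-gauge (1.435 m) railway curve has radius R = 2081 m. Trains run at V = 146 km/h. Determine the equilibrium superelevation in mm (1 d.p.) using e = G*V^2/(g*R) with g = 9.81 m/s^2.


Convert speed: V = 146 / 3.6 = 40.5556 m/s
Apply formula: e = 1.435 * 40.5556^2 / (9.81 * 2081)
e = 1.435 * 1644.7531 / 20414.61
e = 0.115614 m = 115.6 mm

115.6


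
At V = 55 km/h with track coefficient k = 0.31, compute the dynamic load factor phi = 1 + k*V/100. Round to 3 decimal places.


phi = 1 + k * V / 100
phi = 1 + 0.31 * 55 / 100
phi = 1 + 0.1705
phi = 1.171

1.171


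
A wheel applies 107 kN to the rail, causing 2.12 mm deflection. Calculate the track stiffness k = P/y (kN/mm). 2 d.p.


Track stiffness k = P / y
k = 107 / 2.12
k = 50.47 kN/mm

50.47


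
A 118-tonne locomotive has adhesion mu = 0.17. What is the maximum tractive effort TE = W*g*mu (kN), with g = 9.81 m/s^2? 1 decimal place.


TE_max = W * g * mu
TE_max = 118 * 9.81 * 0.17
TE_max = 1157.58 * 0.17
TE_max = 196.8 kN

196.8


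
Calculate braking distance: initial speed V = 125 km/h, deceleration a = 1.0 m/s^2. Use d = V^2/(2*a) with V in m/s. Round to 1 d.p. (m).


Convert speed: V = 125 / 3.6 = 34.7222 m/s
V^2 = 1205.6327
d = 1205.6327 / (2 * 1.0)
d = 1205.6327 / 2.0
d = 602.8 m

602.8


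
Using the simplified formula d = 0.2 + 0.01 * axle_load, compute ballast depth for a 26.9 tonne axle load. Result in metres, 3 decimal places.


d = 0.2 + 0.01 * 26.9
d = 0.2 + 0.269
d = 0.469 m

0.469


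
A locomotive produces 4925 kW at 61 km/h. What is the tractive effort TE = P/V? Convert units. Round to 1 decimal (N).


Convert: P = 4925 kW = 4925000 W
V = 61 / 3.6 = 16.9444 m/s
TE = 4925000 / 16.9444
TE = 290655.7 N

290655.7


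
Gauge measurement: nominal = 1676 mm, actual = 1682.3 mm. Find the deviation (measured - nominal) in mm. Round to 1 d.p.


Deviation = measured - nominal
Deviation = 1682.3 - 1676
Deviation = 6.3 mm

6.3


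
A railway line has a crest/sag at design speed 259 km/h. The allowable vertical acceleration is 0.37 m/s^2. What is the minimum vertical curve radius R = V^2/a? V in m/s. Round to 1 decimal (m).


Convert speed: V = 259 / 3.6 = 71.9444 m/s
V^2 = 5176.0031 m^2/s^2
R_v = 5176.0031 / 0.37
R_v = 13989.2 m

13989.2


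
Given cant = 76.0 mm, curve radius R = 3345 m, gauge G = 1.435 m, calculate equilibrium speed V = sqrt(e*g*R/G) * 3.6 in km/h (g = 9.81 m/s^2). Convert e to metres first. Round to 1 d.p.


Convert cant: e = 76.0 mm = 0.0760 m
V_ms = sqrt(0.0760 * 9.81 * 3345 / 1.435)
V_ms = sqrt(1737.908153) = 41.6882 m/s
V = 41.6882 * 3.6 = 150.1 km/h

150.1


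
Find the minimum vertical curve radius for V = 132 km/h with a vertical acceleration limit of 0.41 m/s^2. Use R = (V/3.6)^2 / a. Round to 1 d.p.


Convert speed: V = 132 / 3.6 = 36.6667 m/s
V^2 = 1344.4444 m^2/s^2
R_v = 1344.4444 / 0.41
R_v = 3279.1 m

3279.1


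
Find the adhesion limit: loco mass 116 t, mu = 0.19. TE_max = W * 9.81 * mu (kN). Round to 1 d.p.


TE_max = W * g * mu
TE_max = 116 * 9.81 * 0.19
TE_max = 1137.96 * 0.19
TE_max = 216.2 kN

216.2


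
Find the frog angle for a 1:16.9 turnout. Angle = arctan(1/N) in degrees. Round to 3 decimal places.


1/N = 1/16.9 = 0.059172
angle = arctan(0.059172) = 0.059103 rad
angle = 0.059103 * 180/pi = 3.386 degrees

3.386


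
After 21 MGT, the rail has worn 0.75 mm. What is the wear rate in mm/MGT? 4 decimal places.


Wear rate = total wear / cumulative tonnage
Rate = 0.75 / 21
Rate = 0.0357 mm/MGT

0.0357


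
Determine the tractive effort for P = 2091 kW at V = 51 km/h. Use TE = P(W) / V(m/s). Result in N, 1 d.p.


Convert: P = 2091 kW = 2091000 W
V = 51 / 3.6 = 14.1667 m/s
TE = 2091000 / 14.1667
TE = 147600.0 N

147600.0
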